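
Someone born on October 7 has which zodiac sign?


Date: October 7
Conventional tropical zodiac dates: Libra from September 23 onward; Scorpio starts October 23
October 7 falls within the Libra range

Libra


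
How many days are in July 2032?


July 2032

31 days


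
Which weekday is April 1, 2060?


Target: April 1, 2060
Anchor: Jan 1, 2060. With p = 2060 - 1 = 2059: (p + p//4 - p//100 + p//400) mod 7 = (2059 + 514 - 20 + 5) mod 7 = 2558 mod 7 = 3 -> Thursday (Mon=0 ... Sun=6)
Days before April (Jan-Mar): 91 days
Weekday index = (3 + 91) mod 7 = 3

Thursday


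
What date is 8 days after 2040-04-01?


Start: 2040-04-01, add 8 days
April 2040 has 30 days; 1 + 8 = 9 stays within April

Result: 2040-04-09


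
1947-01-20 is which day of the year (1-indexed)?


Date: January 20, 1947
No months before January
Plus 20 days in January

Day of year: 20


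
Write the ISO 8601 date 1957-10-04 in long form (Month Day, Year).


ISO 1957-10-04 parses as year=1957, month=10, day=04
Month 10 -> October

October 4, 1957


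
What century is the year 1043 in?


Century = (year - 1) // 100 + 1
= (1043 - 1) // 100 + 1
= 1042 // 100 + 1
= 10 + 1

11th century


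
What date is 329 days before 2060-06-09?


Start: 2060-06-09, subtract 329 days
Back 9 days from June 9 reaches May 31, 2060 -> 320 left
May 2060 has 31 days -> back to April 30, 2060 -> 289 left
April 2060 has 30 days -> back to March 31, 2060 -> 259 left
March 2060 has 31 days -> back to February 29, 2060 -> 228 left
February 2060 has 29 days -> back to January 31, 2060 -> 199 left
January 2060 has 31 days -> back to December 31, 2059 -> 168 left
December 2059 has 31 days -> back to November 30, 2059 -> 137 left
November 2059 has 30 days -> back to October 31, 2059 -> 107 left
October 2059 has 31 days -> back to September 30, 2059 -> 76 left
September 2059 has 30 days -> back to August 31, 2059 -> 46 left
August 2059 has 31 days -> back to July 31, 2059 -> 15 left
July 2059: 31 - 15 = 16 -> lands on July 16

Result: 2059-07-16


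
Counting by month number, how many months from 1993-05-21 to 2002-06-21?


From May 1993 to June 2002
9 years * 12 = 108 months, plus 1 month = 109

109 months


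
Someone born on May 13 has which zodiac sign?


Date: May 13
Conventional tropical zodiac dates: Taurus from April 20 onward; Gemini starts May 21
May 13 falls within the Taurus range

Taurus


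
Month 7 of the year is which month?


Month 7 of 12

July


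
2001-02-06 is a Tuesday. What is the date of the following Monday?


Current: Tuesday
Target: Monday
Days ahead: 6

Next Monday: 2001-02-12


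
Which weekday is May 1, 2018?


Target: May 1, 2018
Anchor: Jan 1, 2018. With p = 2018 - 1 = 2017: (p + p//4 - p//100 + p//400) mod 7 = (2017 + 504 - 20 + 5) mod 7 = 2506 mod 7 = 0 -> Monday (Mon=0 ... Sun=6)
Days before May (Jan-Apr): 120 days
Weekday index = (0 + 120) mod 7 = 1

Tuesday


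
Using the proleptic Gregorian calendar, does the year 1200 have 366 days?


Gregorian leap year rule: divisible by 4, but not by 100, unless also by 400.
1200 is divisible by 400 -> leap year

Yes


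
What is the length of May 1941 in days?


May 1941

31 days


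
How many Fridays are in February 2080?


February 2080 has 29 days
Anchor: Jan 1, 2080. With p = 2080 - 1 = 2079: (p + p//4 - p//100 + p//400) mod 7 = (2079 + 519 - 20 + 5) mod 7 = 2583 mod 7 = 0 -> Monday (Mon=0 ... Sun=6)
Days before February (Jan): 31; February 1 index = (0 + 31) mod 7 = 3 -> Thursday
First Friday is February 2
Fridays: 2, 9, 16, 23

4 Fridays


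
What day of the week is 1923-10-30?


Date: October 30, 1923
Anchor: Jan 1, 1923. With p = 1923 - 1 = 1922: (p + p//4 - p//100 + p//400) mod 7 = (1922 + 480 - 19 + 4) mod 7 = 2387 mod 7 = 0 -> Monday (Mon=0 ... Sun=6)
Days before October (Jan-Sep): 273; offset = 273 + 30 - 1 = 302
Weekday index = (0 + 302) mod 7 = 1

Day of the week: Tuesday


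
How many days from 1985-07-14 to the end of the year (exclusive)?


Day of year: 195 of 365
Remaining = 365 - 195

170 days


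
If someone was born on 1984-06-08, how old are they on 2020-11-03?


Birth: 1984-06-08
Reference: 2020-11-03
Year difference: 2020 - 1984 = 36

36 years old


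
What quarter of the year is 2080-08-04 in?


Month: August (month 8)
Q1: Jan-Mar, Q2: Apr-Jun, Q3: Jul-Sep, Q4: Oct-Dec

Q3


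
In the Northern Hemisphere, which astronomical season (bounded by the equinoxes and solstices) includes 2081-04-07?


Date: April 7
Astronomical Spring (approx.; exact equinox/solstice day varies by year): March 20 to June 20
April 7 falls within the Spring window

Spring


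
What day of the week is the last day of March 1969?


March 1969 has 31 days
Anchor: Jan 1, 1969. With p = 1969 - 1 = 1968: (p + p//4 - p//100 + p//400) mod 7 = (1968 + 492 - 19 + 4) mod 7 = 2445 mod 7 = 2 -> Wednesday (Mon=0 ... Sun=6)
Days before March (Jan-Feb): 59; March 1 index = (2 + 59) mod 7 = 5 -> Saturday
Last day offset: 31 - 1 = 30 days
Weekday index = (5 + 30) mod 7 = 0

Monday, March 31


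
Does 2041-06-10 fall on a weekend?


Anchor: Jan 1, 2041. With p = 2041 - 1 = 2040: (p + p//4 - p//100 + p//400) mod 7 = (2040 + 510 - 20 + 5) mod 7 = 2535 mod 7 = 1 -> Tuesday (Mon=0 ... Sun=6)
Day of year: 161; offset = 160
Weekday index = (1 + 160) mod 7 = 0 -> Monday
Weekend days: Saturday, Sunday

No


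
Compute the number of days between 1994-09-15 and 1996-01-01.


From 1994-09-15 to 1996-01-01
1994-09-15: days before September = 31 + 28 + 31 + 30 + 31 + 30 + 31 + 31 = 243 (1994 is not a leap year); day of year = 243 + 15 = 258
1996-01-01: day of year = 1
Rest of 1994: 365 - 258 = 107
Full years 1995 (365): 365
Total = 107 + 365 + 1 = 473

473 days


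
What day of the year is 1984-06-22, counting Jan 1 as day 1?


Date: June 22, 1984
Days in months 1 through 5: 152
Plus 22 days in June

Day of year: 174


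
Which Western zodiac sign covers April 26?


Date: April 26
Conventional tropical zodiac dates: Taurus from April 20 onward; Gemini starts May 21
April 26 falls within the Taurus range

Taurus


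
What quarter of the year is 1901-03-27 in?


Month: March (month 3)
Q1: Jan-Mar, Q2: Apr-Jun, Q3: Jul-Sep, Q4: Oct-Dec

Q1


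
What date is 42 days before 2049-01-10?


Start: 2049-01-10, subtract 42 days
Back 10 days from January 10 reaches December 31, 2048 -> 32 left
December 2048 has 31 days -> back to November 30, 2048 -> 1 left
November 2048: 30 - 1 = 29 -> lands on November 29

Result: 2048-11-29


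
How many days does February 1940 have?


February 1940 (leap year: yes)

29 days


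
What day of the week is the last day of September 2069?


September 2069 has 30 days
Anchor: Jan 1, 2069. With p = 2069 - 1 = 2068: (p + p//4 - p//100 + p//400) mod 7 = (2068 + 517 - 20 + 5) mod 7 = 2570 mod 7 = 1 -> Tuesday (Mon=0 ... Sun=6)
Days before September (Jan-Aug): 243; September 1 index = (1 + 243) mod 7 = 6 -> Sunday
Last day offset: 30 - 1 = 29 days
Weekday index = (6 + 29) mod 7 = 0

Monday, September 30


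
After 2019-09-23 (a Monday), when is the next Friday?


Current: Monday
Target: Friday
Days ahead: 4

Next Friday: 2019-09-27


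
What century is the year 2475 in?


Century = (year - 1) // 100 + 1
= (2475 - 1) // 100 + 1
= 2474 // 100 + 1
= 24 + 1

25th century


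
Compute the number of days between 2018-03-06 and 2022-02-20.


From 2018-03-06 to 2022-02-20
2018-03-06: days before March = 31 + 28 = 59 (2018 is not a leap year); day of year = 59 + 6 = 65
2022-02-20: days before February = 31; day of year = 31 + 20 = 51
Rest of 2018: 365 - 65 = 300
Full years 2019 (365), 2020 (366), 2021 (365): 1096
Total = 300 + 1096 + 51 = 1447

1447 days


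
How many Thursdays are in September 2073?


September 2073 has 30 days
Anchor: Jan 1, 2073. With p = 2073 - 1 = 2072: (p + p//4 - p//100 + p//400) mod 7 = (2072 + 518 - 20 + 5) mod 7 = 2575 mod 7 = 6 -> Sunday (Mon=0 ... Sun=6)
Days before September (Jan-Aug): 243; September 1 index = (6 + 243) mod 7 = 4 -> Friday
First Thursday is September 7
Thursdays: 7, 14, 21, 28

4 Thursdays


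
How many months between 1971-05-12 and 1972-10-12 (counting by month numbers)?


From May 1971 to October 1972
1 year * 12 = 12 months, plus 5 months = 17

17 months


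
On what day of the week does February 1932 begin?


Target: February 1, 1932
Anchor: Jan 1, 1932. With p = 1932 - 1 = 1931: (p + p//4 - p//100 + p//400) mod 7 = (1931 + 482 - 19 + 4) mod 7 = 2398 mod 7 = 4 -> Friday (Mon=0 ... Sun=6)
Days before February (Jan): 31 days
Weekday index = (4 + 31) mod 7 = 0

Monday


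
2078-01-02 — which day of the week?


Date: January 2, 2078
Anchor: Jan 1, 2078. With p = 2078 - 1 = 2077: (p + p//4 - p//100 + p//400) mod 7 = (2077 + 519 - 20 + 5) mod 7 = 2581 mod 7 = 5 -> Saturday (Mon=0 ... Sun=6)
Days into year = 2 - 1 = 1
Weekday index = (5 + 1) mod 7 = 6

Day of the week: Sunday


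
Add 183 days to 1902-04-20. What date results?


Start: 1902-04-20, add 183 days
April 1902 has 30 days: 30 - 20 = 10 days to April 30 -> 173 left
May 1902 has 31 days -> 142 left
June 1902 has 30 days -> 112 left
July 1902 has 31 days -> 81 left
August 1902 has 31 days -> 50 left
September 1902 has 30 days -> 20 left
October 1902: 20 <= 31 -> lands on October 20

Result: 1902-10-20


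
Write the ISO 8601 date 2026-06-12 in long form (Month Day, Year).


ISO 2026-06-12 parses as year=2026, month=06, day=12
Month 6 -> June

June 12, 2026


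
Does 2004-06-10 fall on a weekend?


Anchor: Jan 1, 2004. With p = 2004 - 1 = 2003: (p + p//4 - p//100 + p//400) mod 7 = (2003 + 500 - 20 + 5) mod 7 = 2488 mod 7 = 3 -> Thursday (Mon=0 ... Sun=6)
Day of year: 162; offset = 161
Weekday index = (3 + 161) mod 7 = 3 -> Thursday
Weekend days: Saturday, Sunday

No


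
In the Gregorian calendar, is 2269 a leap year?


Gregorian leap year rule: divisible by 4, but not by 100, unless also by 400.
2269 is not divisible by 4 -> not a leap year

No


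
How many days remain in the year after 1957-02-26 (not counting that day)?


Day of year: 57 of 365
Remaining = 365 - 57

308 days


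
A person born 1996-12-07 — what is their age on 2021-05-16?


Birth: 1996-12-07
Reference: 2021-05-16
Year difference: 2021 - 1996 = 25
Birthday not yet reached in 2021, subtract 1

24 years old


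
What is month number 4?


Month 4 of 12

April


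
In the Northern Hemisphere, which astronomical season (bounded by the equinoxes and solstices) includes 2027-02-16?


Date: February 16
Astronomical Winter (approx.; exact equinox/solstice day varies by year): December 21 to March 19
February 16 falls within the Winter window

Winter


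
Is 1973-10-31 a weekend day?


Anchor: Jan 1, 1973. With p = 1973 - 1 = 1972: (p + p//4 - p//100 + p//400) mod 7 = (1972 + 493 - 19 + 4) mod 7 = 2450 mod 7 = 0 -> Monday (Mon=0 ... Sun=6)
Day of year: 304; offset = 303
Weekday index = (0 + 303) mod 7 = 2 -> Wednesday
Weekend days: Saturday, Sunday

No


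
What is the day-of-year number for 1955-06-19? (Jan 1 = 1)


Date: June 19, 1955
Days in months 1 through 5: 151
Plus 19 days in June

Day of year: 170


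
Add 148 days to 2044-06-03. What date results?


Start: 2044-06-03, add 148 days
June 2044 has 30 days: 30 - 3 = 27 days to June 30 -> 121 left
July 2044 has 31 days -> 90 left
August 2044 has 31 days -> 59 left
September 2044 has 30 days -> 29 left
October 2044: 29 <= 31 -> lands on October 29

Result: 2044-10-29


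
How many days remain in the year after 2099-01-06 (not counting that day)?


Day of year: 6 of 365
Remaining = 365 - 6

359 days


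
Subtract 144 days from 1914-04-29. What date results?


Start: 1914-04-29, subtract 144 days
Back 29 days from April 29 reaches March 31, 1914 -> 115 left
March 1914 has 31 days -> back to February 28, 1914 -> 84 left
February 1914 has 28 days -> back to January 31, 1914 -> 56 left
January 1914 has 31 days -> back to December 31, 1913 -> 25 left
December 1913: 31 - 25 = 6 -> lands on December 6

Result: 1913-12-06


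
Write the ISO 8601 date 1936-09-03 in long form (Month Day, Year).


ISO 1936-09-03 parses as year=1936, month=09, day=03
Month 9 -> September

September 3, 1936


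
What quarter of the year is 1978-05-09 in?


Month: May (month 5)
Q1: Jan-Mar, Q2: Apr-Jun, Q3: Jul-Sep, Q4: Oct-Dec

Q2


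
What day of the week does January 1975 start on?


Target: January 1, 1975
Anchor: Jan 1, 1975. With p = 1975 - 1 = 1974: (p + p//4 - p//100 + p//400) mod 7 = (1974 + 493 - 19 + 4) mod 7 = 2452 mod 7 = 2 -> Wednesday (Mon=0 ... Sun=6)
Offset from anchor: 0 days
Weekday index = (2 + 0) mod 7 = 2

Wednesday


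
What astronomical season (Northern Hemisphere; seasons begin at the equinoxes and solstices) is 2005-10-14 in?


Date: October 14
Astronomical Autumn (approx.; exact equinox/solstice day varies by year): September 22 to December 20
October 14 falls within the Autumn window

Autumn


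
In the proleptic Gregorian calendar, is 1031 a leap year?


Gregorian leap year rule: divisible by 4, but not by 100, unless also by 400.
1031 is not divisible by 4 -> not a leap year

No


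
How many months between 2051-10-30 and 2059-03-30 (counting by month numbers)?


From October 2051 to March 2059
8 years * 12 = 96 months, minus 7 months = 89

89 months


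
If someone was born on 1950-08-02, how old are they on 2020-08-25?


Birth: 1950-08-02
Reference: 2020-08-25
Year difference: 2020 - 1950 = 70

70 years old


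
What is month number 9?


Month 9 of 12

September


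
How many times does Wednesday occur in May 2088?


May 2088 has 31 days
Anchor: Jan 1, 2088. With p = 2088 - 1 = 2087: (p + p//4 - p//100 + p//400) mod 7 = (2087 + 521 - 20 + 5) mod 7 = 2593 mod 7 = 3 -> Thursday (Mon=0 ... Sun=6)
Days before May (Jan-Apr): 121; May 1 index = (3 + 121) mod 7 = 5 -> Saturday
First Wednesday is May 5
Wednesdays: 5, 12, 19, 26

4 Wednesdays


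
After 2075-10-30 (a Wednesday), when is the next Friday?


Current: Wednesday
Target: Friday
Days ahead: 2

Next Friday: 2075-11-01


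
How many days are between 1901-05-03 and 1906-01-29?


From 1901-05-03 to 1906-01-29
1901-05-03: days before May = 31 + 28 + 31 + 30 = 120 (1901 is not a leap year); day of year = 120 + 3 = 123
1906-01-29: day of year = 29
Rest of 1901: 365 - 123 = 242
Full years 1902 (365), 1903 (365), 1904 (366), 1905 (365): 1461
Total = 242 + 1461 + 29 = 1732

1732 days


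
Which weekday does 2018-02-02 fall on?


Date: February 2, 2018
Anchor: Jan 1, 2018. With p = 2018 - 1 = 2017: (p + p//4 - p//100 + p//400) mod 7 = (2017 + 504 - 20 + 5) mod 7 = 2506 mod 7 = 0 -> Monday (Mon=0 ... Sun=6)
Days before February (Jan): 31; offset = 31 + 2 - 1 = 32
Weekday index = (0 + 32) mod 7 = 4

Day of the week: Friday


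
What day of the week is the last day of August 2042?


August 2042 has 31 days
Anchor: Jan 1, 2042. With p = 2042 - 1 = 2041: (p + p//4 - p//100 + p//400) mod 7 = (2041 + 510 - 20 + 5) mod 7 = 2536 mod 7 = 2 -> Wednesday (Mon=0 ... Sun=6)
Days before August (Jan-Jul): 212; August 1 index = (2 + 212) mod 7 = 4 -> Friday
Last day offset: 31 - 1 = 30 days
Weekday index = (4 + 30) mod 7 = 6

Sunday, August 31


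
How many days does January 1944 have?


January 1944

31 days


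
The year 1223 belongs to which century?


Century = (year - 1) // 100 + 1
= (1223 - 1) // 100 + 1
= 1222 // 100 + 1
= 12 + 1

13th century


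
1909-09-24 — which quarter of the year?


Month: September (month 9)
Q1: Jan-Mar, Q2: Apr-Jun, Q3: Jul-Sep, Q4: Oct-Dec

Q3


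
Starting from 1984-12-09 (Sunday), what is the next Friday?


Current: Sunday
Target: Friday
Days ahead: 5

Next Friday: 1984-12-14


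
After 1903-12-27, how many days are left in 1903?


Day of year: 361 of 365
Remaining = 365 - 361

4 days


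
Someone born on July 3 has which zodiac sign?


Date: July 3
Conventional tropical zodiac dates: Cancer from June 21 onward; Leo starts July 23
July 3 falls within the Cancer range

Cancer


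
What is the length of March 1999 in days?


March 1999

31 days


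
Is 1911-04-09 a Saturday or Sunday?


Anchor: Jan 1, 1911. With p = 1911 - 1 = 1910: (p + p//4 - p//100 + p//400) mod 7 = (1910 + 477 - 19 + 4) mod 7 = 2372 mod 7 = 6 -> Sunday (Mon=0 ... Sun=6)
Day of year: 99; offset = 98
Weekday index = (6 + 98) mod 7 = 6 -> Sunday
Weekend days: Saturday, Sunday

Yes


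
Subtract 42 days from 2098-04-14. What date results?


Start: 2098-04-14, subtract 42 days
Back 14 days from April 14 reaches March 31, 2098 -> 28 left
March 2098: 31 - 28 = 3 -> lands on March 3

Result: 2098-03-03


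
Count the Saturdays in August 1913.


August 1913 has 31 days
Anchor: Jan 1, 1913. With p = 1913 - 1 = 1912: (p + p//4 - p//100 + p//400) mod 7 = (1912 + 478 - 19 + 4) mod 7 = 2375 mod 7 = 2 -> Wednesday (Mon=0 ... Sun=6)
Days before August (Jan-Jul): 212; August 1 index = (2 + 212) mod 7 = 4 -> Friday
First Saturday is August 2
Saturdays: 2, 9, 16, 23, 30

5 Saturdays


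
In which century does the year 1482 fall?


Century = (year - 1) // 100 + 1
= (1482 - 1) // 100 + 1
= 1481 // 100 + 1
= 14 + 1

15th century


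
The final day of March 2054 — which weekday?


March 2054 has 31 days
Anchor: Jan 1, 2054. With p = 2054 - 1 = 2053: (p + p//4 - p//100 + p//400) mod 7 = (2053 + 513 - 20 + 5) mod 7 = 2551 mod 7 = 3 -> Thursday (Mon=0 ... Sun=6)
Days before March (Jan-Feb): 59; March 1 index = (3 + 59) mod 7 = 6 -> Sunday
Last day offset: 31 - 1 = 30 days
Weekday index = (6 + 30) mod 7 = 1

Tuesday, March 31


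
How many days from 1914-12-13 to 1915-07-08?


From 1914-12-13 to 1915-07-08
1914-12-13: days before December = 31 + 28 + 31 + 30 + 31 + 30 + 31 + 31 + 30 + 31 + 30 = 334 (1914 is not a leap year); day of year = 334 + 13 = 347
1915-07-08: days before July = 31 + 28 + 31 + 30 + 31 + 30 = 181 (1915 is not a leap year); day of year = 181 + 8 = 189
Rest of 1914: 365 - 347 = 18
Total = 18 + 189 = 207

207 days


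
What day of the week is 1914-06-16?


Date: June 16, 1914
Anchor: Jan 1, 1914. With p = 1914 - 1 = 1913: (p + p//4 - p//100 + p//400) mod 7 = (1913 + 478 - 19 + 4) mod 7 = 2376 mod 7 = 3 -> Thursday (Mon=0 ... Sun=6)
Days before June (Jan-May): 151; offset = 151 + 16 - 1 = 166
Weekday index = (3 + 166) mod 7 = 1

Day of the week: Tuesday


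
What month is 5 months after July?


July is month 7
7 + 5 = 12

December


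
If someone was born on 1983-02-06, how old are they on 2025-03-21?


Birth: 1983-02-06
Reference: 2025-03-21
Year difference: 2025 - 1983 = 42

42 years old


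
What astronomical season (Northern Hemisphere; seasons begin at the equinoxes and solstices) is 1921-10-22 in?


Date: October 22
Astronomical Autumn (approx.; exact equinox/solstice day varies by year): September 22 to December 20
October 22 falls within the Autumn window

Autumn


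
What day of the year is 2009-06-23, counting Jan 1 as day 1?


Date: June 23, 2009
Days in months 1 through 5: 151
Plus 23 days in June

Day of year: 174


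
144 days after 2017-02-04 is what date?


Start: 2017-02-04, add 144 days
February 2017 has 28 days: 28 - 4 = 24 days to February 28 -> 120 left
March 2017 has 31 days -> 89 left
April 2017 has 30 days -> 59 left
May 2017 has 31 days -> 28 left
June 2017: 28 <= 30 -> lands on June 28

Result: 2017-06-28


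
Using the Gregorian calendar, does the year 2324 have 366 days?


Gregorian leap year rule: divisible by 4, but not by 100, unless also by 400.
2324 is divisible by 4 but not 100 -> leap year

Yes


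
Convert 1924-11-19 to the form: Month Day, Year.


ISO 1924-11-19 parses as year=1924, month=11, day=19
Month 11 -> November

November 19, 1924


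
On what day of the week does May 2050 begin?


Target: May 1, 2050
Anchor: Jan 1, 2050. With p = 2050 - 1 = 2049: (p + p//4 - p//100 + p//400) mod 7 = (2049 + 512 - 20 + 5) mod 7 = 2546 mod 7 = 5 -> Saturday (Mon=0 ... Sun=6)
Days before May (Jan-Apr): 120 days
Weekday index = (5 + 120) mod 7 = 6

Sunday


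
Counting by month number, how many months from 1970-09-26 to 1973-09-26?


From September 1970 to September 1973
3 years * 12 = 36 months = 36

36 months


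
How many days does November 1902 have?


November 1902

30 days


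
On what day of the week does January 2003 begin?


Target: January 1, 2003
Anchor: Jan 1, 2003. With p = 2003 - 1 = 2002: (p + p//4 - p//100 + p//400) mod 7 = (2002 + 500 - 20 + 5) mod 7 = 2487 mod 7 = 2 -> Wednesday (Mon=0 ... Sun=6)
Offset from anchor: 0 days
Weekday index = (2 + 0) mod 7 = 2

Wednesday


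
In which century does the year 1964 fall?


Century = (year - 1) // 100 + 1
= (1964 - 1) // 100 + 1
= 1963 // 100 + 1
= 19 + 1

20th century


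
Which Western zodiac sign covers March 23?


Date: March 23
Conventional tropical zodiac dates: Aries from March 21 onward; Taurus starts April 20
March 23 falls within the Aries range

Aries


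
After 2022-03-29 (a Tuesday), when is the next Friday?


Current: Tuesday
Target: Friday
Days ahead: 3

Next Friday: 2022-04-01


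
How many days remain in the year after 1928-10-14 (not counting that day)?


Day of year: 288 of 366
Remaining = 366 - 288

78 days


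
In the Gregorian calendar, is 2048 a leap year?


Gregorian leap year rule: divisible by 4, but not by 100, unless also by 400.
2048 is divisible by 4 but not 100 -> leap year

Yes


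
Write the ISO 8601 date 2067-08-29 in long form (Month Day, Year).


ISO 2067-08-29 parses as year=2067, month=08, day=29
Month 8 -> August

August 29, 2067


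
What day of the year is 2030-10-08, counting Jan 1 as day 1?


Date: October 8, 2030
Days in months 1 through 9: 273
Plus 8 days in October

Day of year: 281


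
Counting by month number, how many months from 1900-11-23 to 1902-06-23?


From November 1900 to June 1902
2 years * 12 = 24 months, minus 5 months = 19

19 months


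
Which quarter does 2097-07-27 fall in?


Month: July (month 7)
Q1: Jan-Mar, Q2: Apr-Jun, Q3: Jul-Sep, Q4: Oct-Dec

Q3


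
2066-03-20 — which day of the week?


Date: March 20, 2066
Anchor: Jan 1, 2066. With p = 2066 - 1 = 2065: (p + p//4 - p//100 + p//400) mod 7 = (2065 + 516 - 20 + 5) mod 7 = 2566 mod 7 = 4 -> Friday (Mon=0 ... Sun=6)
Days before March (Jan-Feb): 59; offset = 59 + 20 - 1 = 78
Weekday index = (4 + 78) mod 7 = 5

Day of the week: Saturday


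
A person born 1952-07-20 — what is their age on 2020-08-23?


Birth: 1952-07-20
Reference: 2020-08-23
Year difference: 2020 - 1952 = 68

68 years old


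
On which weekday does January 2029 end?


January 2029 has 31 days
Anchor: Jan 1, 2029. With p = 2029 - 1 = 2028: (p + p//4 - p//100 + p//400) mod 7 = (2028 + 507 - 20 + 5) mod 7 = 2520 mod 7 = 0 -> Monday (Mon=0 ... Sun=6)
January 1 is the anchor itself -> Monday
Last day offset: 31 - 1 = 30 days
Weekday index = (0 + 30) mod 7 = 2

Wednesday, January 31


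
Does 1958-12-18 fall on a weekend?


Anchor: Jan 1, 1958. With p = 1958 - 1 = 1957: (p + p//4 - p//100 + p//400) mod 7 = (1957 + 489 - 19 + 4) mod 7 = 2431 mod 7 = 2 -> Wednesday (Mon=0 ... Sun=6)
Day of year: 352; offset = 351
Weekday index = (2 + 351) mod 7 = 3 -> Thursday
Weekend days: Saturday, Sunday

No


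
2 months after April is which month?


April is month 4
4 + 2 = 6

June


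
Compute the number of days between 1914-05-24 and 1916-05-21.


From 1914-05-24 to 1916-05-21
1914-05-24: days before May = 31 + 28 + 31 + 30 = 120 (1914 is not a leap year); day of year = 120 + 24 = 144
1916-05-21: days before May = 31 + 29 + 31 + 30 = 121 (1916 is a leap year); day of year = 121 + 21 = 142
Rest of 1914: 365 - 144 = 221
Full years 1915 (365): 365
Total = 221 + 365 + 142 = 728

728 days


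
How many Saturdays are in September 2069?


September 2069 has 30 days
Anchor: Jan 1, 2069. With p = 2069 - 1 = 2068: (p + p//4 - p//100 + p//400) mod 7 = (2068 + 517 - 20 + 5) mod 7 = 2570 mod 7 = 1 -> Tuesday (Mon=0 ... Sun=6)
Days before September (Jan-Aug): 243; September 1 index = (1 + 243) mod 7 = 6 -> Sunday
First Saturday is September 7
Saturdays: 7, 14, 21, 28

4 Saturdays


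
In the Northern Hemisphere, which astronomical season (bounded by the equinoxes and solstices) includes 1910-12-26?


Date: December 26
Astronomical Winter (approx.; exact equinox/solstice day varies by year): December 21 to March 19
December 26 falls within the Winter window

Winter


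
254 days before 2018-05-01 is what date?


Start: 2018-05-01, subtract 254 days
Back 1 day from May 1 reaches April 30, 2018 -> 253 left
April 2018 has 30 days -> back to March 31, 2018 -> 223 left
March 2018 has 31 days -> back to February 28, 2018 -> 192 left
February 2018 has 28 days -> back to January 31, 2018 -> 164 left
January 2018 has 31 days -> back to December 31, 2017 -> 133 left
December 2017 has 31 days -> back to November 30, 2017 -> 102 left
November 2017 has 30 days -> back to October 31, 2017 -> 72 left
October 2017 has 31 days -> back to September 30, 2017 -> 41 left
September 2017 has 30 days -> back to August 31, 2017 -> 11 left
August 2017: 31 - 11 = 20 -> lands on August 20

Result: 2017-08-20


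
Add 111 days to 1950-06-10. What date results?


Start: 1950-06-10, add 111 days
June 1950 has 30 days: 30 - 10 = 20 days to June 30 -> 91 left
July 1950 has 31 days -> 60 left
August 1950 has 31 days -> 29 left
September 1950: 29 <= 30 -> lands on September 29

Result: 1950-09-29


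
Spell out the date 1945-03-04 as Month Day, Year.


ISO 1945-03-04 parses as year=1945, month=03, day=04
Month 3 -> March

March 4, 1945


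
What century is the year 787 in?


Century = (year - 1) // 100 + 1
= (787 - 1) // 100 + 1
= 786 // 100 + 1
= 7 + 1

8th century


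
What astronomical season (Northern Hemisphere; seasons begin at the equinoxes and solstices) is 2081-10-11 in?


Date: October 11
Astronomical Autumn (approx.; exact equinox/solstice day varies by year): September 22 to December 20
October 11 falls within the Autumn window

Autumn


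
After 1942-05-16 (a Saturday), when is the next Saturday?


Current: Saturday
Target: Saturday
Days ahead: 7

Next Saturday: 1942-05-23


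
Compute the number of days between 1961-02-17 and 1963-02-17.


From 1961-02-17 to 1963-02-17
1961-02-17: days before February = 31; day of year = 31 + 17 = 48
1963-02-17: days before February = 31; day of year = 31 + 17 = 48
Rest of 1961: 365 - 48 = 317
Full years 1962 (365): 365
Total = 317 + 365 + 48 = 730

730 days


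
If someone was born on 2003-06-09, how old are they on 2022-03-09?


Birth: 2003-06-09
Reference: 2022-03-09
Year difference: 2022 - 2003 = 19
Birthday not yet reached in 2022, subtract 1

18 years old


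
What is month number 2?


Month 2 of 12

February


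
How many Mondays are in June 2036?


June 2036 has 30 days
Anchor: Jan 1, 2036. With p = 2036 - 1 = 2035: (p + p//4 - p//100 + p//400) mod 7 = (2035 + 508 - 20 + 5) mod 7 = 2528 mod 7 = 1 -> Tuesday (Mon=0 ... Sun=6)
Days before June (Jan-May): 152; June 1 index = (1 + 152) mod 7 = 6 -> Sunday
First Monday is June 2
Mondays: 2, 9, 16, 23, 30

5 Mondays


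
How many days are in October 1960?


October 1960

31 days


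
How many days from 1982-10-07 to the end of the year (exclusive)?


Day of year: 280 of 365
Remaining = 365 - 280

85 days


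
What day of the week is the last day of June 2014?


June 2014 has 30 days
Anchor: Jan 1, 2014. With p = 2014 - 1 = 2013: (p + p//4 - p//100 + p//400) mod 7 = (2013 + 503 - 20 + 5) mod 7 = 2501 mod 7 = 2 -> Wednesday (Mon=0 ... Sun=6)
Days before June (Jan-May): 151; June 1 index = (2 + 151) mod 7 = 6 -> Sunday
Last day offset: 30 - 1 = 29 days
Weekday index = (6 + 29) mod 7 = 0

Monday, June 30


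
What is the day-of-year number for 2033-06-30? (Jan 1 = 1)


Date: June 30, 2033
Days in months 1 through 5: 151
Plus 30 days in June

Day of year: 181


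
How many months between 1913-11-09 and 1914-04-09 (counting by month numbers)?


From November 1913 to April 1914
1 year * 12 = 12 months, minus 7 months = 5

5 months


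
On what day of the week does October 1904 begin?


Target: October 1, 1904
Anchor: Jan 1, 1904. With p = 1904 - 1 = 1903: (p + p//4 - p//100 + p//400) mod 7 = (1903 + 475 - 19 + 4) mod 7 = 2363 mod 7 = 4 -> Friday (Mon=0 ... Sun=6)
Days before October (Jan-Sep): 274 days
Weekday index = (4 + 274) mod 7 = 5

Saturday


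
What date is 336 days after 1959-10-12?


Start: 1959-10-12, add 336 days
October 1959 has 31 days: 31 - 12 = 19 days to October 31 -> 317 left
November 1959 has 30 days -> 287 left
December 1959 has 31 days -> 256 left
January 1960 has 31 days -> 225 left
February 1960 has 29 days -> 196 left
March 1960 has 31 days -> 165 left
April 1960 has 30 days -> 135 left
May 1960 has 31 days -> 104 left
June 1960 has 30 days -> 74 left
July 1960 has 31 days -> 43 left
August 1960 has 31 days -> 12 left
September 1960: 12 <= 30 -> lands on September 12

Result: 1960-09-12


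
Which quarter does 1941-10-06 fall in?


Month: October (month 10)
Q1: Jan-Mar, Q2: Apr-Jun, Q3: Jul-Sep, Q4: Oct-Dec

Q4


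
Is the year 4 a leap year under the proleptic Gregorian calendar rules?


Gregorian leap year rule: divisible by 4, but not by 100, unless also by 400.
4 is divisible by 4 but not 100 -> leap year

Yes


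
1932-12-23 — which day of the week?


Date: December 23, 1932
Anchor: Jan 1, 1932. With p = 1932 - 1 = 1931: (p + p//4 - p//100 + p//400) mod 7 = (1931 + 482 - 19 + 4) mod 7 = 2398 mod 7 = 4 -> Friday (Mon=0 ... Sun=6)
Days before December (Jan-Nov): 335; offset = 335 + 23 - 1 = 357
Weekday index = (4 + 357) mod 7 = 4

Day of the week: Friday


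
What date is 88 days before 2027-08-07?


Start: 2027-08-07, subtract 88 days
Back 7 days from August 7 reaches July 31, 2027 -> 81 left
July 2027 has 31 days -> back to June 30, 2027 -> 50 left
June 2027 has 30 days -> back to May 31, 2027 -> 20 left
May 2027: 31 - 20 = 11 -> lands on May 11

Result: 2027-05-11


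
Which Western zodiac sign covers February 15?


Date: February 15
Conventional tropical zodiac dates: Aquarius from January 20 onward; Pisces starts February 19
February 15 falls within the Aquarius range

Aquarius


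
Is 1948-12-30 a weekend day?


Anchor: Jan 1, 1948. With p = 1948 - 1 = 1947: (p + p//4 - p//100 + p//400) mod 7 = (1947 + 486 - 19 + 4) mod 7 = 2418 mod 7 = 3 -> Thursday (Mon=0 ... Sun=6)
Day of year: 365; offset = 364
Weekday index = (3 + 364) mod 7 = 3 -> Thursday
Weekend days: Saturday, Sunday

No


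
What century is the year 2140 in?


Century = (year - 1) // 100 + 1
= (2140 - 1) // 100 + 1
= 2139 // 100 + 1
= 21 + 1

22nd century


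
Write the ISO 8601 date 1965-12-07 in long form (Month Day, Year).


ISO 1965-12-07 parses as year=1965, month=12, day=07
Month 12 -> December

December 7, 1965


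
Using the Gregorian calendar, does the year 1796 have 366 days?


Gregorian leap year rule: divisible by 4, but not by 100, unless also by 400.
1796 is divisible by 4 but not 100 -> leap year

Yes


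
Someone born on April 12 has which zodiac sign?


Date: April 12
Conventional tropical zodiac dates: Aries from March 21 onward; Taurus starts April 20
April 12 falls within the Aries range

Aries


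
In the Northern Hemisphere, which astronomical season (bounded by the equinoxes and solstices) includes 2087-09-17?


Date: September 17
Astronomical Summer (approx.; exact equinox/solstice day varies by year): June 21 to September 21
September 17 falls within the Summer window

Summer


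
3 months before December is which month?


December is month 12
12 - 3 = 9

September


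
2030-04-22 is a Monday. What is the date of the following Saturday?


Current: Monday
Target: Saturday
Days ahead: 5

Next Saturday: 2030-04-27


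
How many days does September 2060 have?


September 2060

30 days


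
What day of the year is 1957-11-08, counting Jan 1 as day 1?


Date: November 8, 1957
Days in months 1 through 10: 304
Plus 8 days in November

Day of year: 312


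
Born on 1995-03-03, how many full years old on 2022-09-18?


Birth: 1995-03-03
Reference: 2022-09-18
Year difference: 2022 - 1995 = 27

27 years old


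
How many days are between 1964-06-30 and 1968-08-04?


From 1964-06-30 to 1968-08-04
1964-06-30: days before June = 31 + 29 + 31 + 30 + 31 = 152 (1964 is a leap year); day of year = 152 + 30 = 182
1968-08-04: days before August = 31 + 29 + 31 + 30 + 31 + 30 + 31 = 213 (1968 is a leap year); day of year = 213 + 4 = 217
Rest of 1964: 366 - 182 = 184
Full years 1965 (365), 1966 (365), 1967 (365): 1095
Total = 184 + 1095 + 217 = 1496

1496 days


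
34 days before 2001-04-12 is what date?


Start: 2001-04-12, subtract 34 days
Back 12 days from April 12 reaches March 31, 2001 -> 22 left
March 2001: 31 - 22 = 9 -> lands on March 9

Result: 2001-03-09


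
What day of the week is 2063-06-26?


Date: June 26, 2063
Anchor: Jan 1, 2063. With p = 2063 - 1 = 2062: (p + p//4 - p//100 + p//400) mod 7 = (2062 + 515 - 20 + 5) mod 7 = 2562 mod 7 = 0 -> Monday (Mon=0 ... Sun=6)
Days before June (Jan-May): 151; offset = 151 + 26 - 1 = 176
Weekday index = (0 + 176) mod 7 = 1

Day of the week: Tuesday


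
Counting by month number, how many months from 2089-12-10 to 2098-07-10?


From December 2089 to July 2098
9 years * 12 = 108 months, minus 5 months = 103

103 months


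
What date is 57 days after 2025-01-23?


Start: 2025-01-23, add 57 days
January 2025 has 31 days: 31 - 23 = 8 days to January 31 -> 49 left
February 2025 has 28 days -> 21 left
March 2025: 21 <= 31 -> lands on March 21

Result: 2025-03-21


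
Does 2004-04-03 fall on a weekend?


Anchor: Jan 1, 2004. With p = 2004 - 1 = 2003: (p + p//4 - p//100 + p//400) mod 7 = (2003 + 500 - 20 + 5) mod 7 = 2488 mod 7 = 3 -> Thursday (Mon=0 ... Sun=6)
Day of year: 94; offset = 93
Weekday index = (3 + 93) mod 7 = 5 -> Saturday
Weekend days: Saturday, Sunday

Yes


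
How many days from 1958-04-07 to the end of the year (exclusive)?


Day of year: 97 of 365
Remaining = 365 - 97

268 days


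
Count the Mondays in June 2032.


June 2032 has 30 days
Anchor: Jan 1, 2032. With p = 2032 - 1 = 2031: (p + p//4 - p//100 + p//400) mod 7 = (2031 + 507 - 20 + 5) mod 7 = 2523 mod 7 = 3 -> Thursday (Mon=0 ... Sun=6)
Days before June (Jan-May): 152; June 1 index = (3 + 152) mod 7 = 1 -> Tuesday
First Monday is June 7
Mondays: 7, 14, 21, 28

4 Mondays


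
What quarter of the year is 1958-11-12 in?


Month: November (month 11)
Q1: Jan-Mar, Q2: Apr-Jun, Q3: Jul-Sep, Q4: Oct-Dec

Q4


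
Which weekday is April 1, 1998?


Target: April 1, 1998
Anchor: Jan 1, 1998. With p = 1998 - 1 = 1997: (p + p//4 - p//100 + p//400) mod 7 = (1997 + 499 - 19 + 4) mod 7 = 2481 mod 7 = 3 -> Thursday (Mon=0 ... Sun=6)
Days before April (Jan-Mar): 90 days
Weekday index = (3 + 90) mod 7 = 2

Wednesday


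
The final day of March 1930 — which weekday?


March 1930 has 31 days
Anchor: Jan 1, 1930. With p = 1930 - 1 = 1929: (p + p//4 - p//100 + p//400) mod 7 = (1929 + 482 - 19 + 4) mod 7 = 2396 mod 7 = 2 -> Wednesday (Mon=0 ... Sun=6)
Days before March (Jan-Feb): 59; March 1 index = (2 + 59) mod 7 = 5 -> Saturday
Last day offset: 31 - 1 = 30 days
Weekday index = (5 + 30) mod 7 = 0

Monday, March 31


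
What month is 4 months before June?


June is month 6
6 - 4 = 2

February


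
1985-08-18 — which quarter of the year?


Month: August (month 8)
Q1: Jan-Mar, Q2: Apr-Jun, Q3: Jul-Sep, Q4: Oct-Dec

Q3


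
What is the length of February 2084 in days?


February 2084 (leap year: yes)

29 days


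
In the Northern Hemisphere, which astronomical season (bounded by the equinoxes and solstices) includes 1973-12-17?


Date: December 17
Astronomical Autumn (approx.; exact equinox/solstice day varies by year): September 22 to December 20
December 17 falls within the Autumn window

Autumn


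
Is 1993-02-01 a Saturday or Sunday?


Anchor: Jan 1, 1993. With p = 1993 - 1 = 1992: (p + p//4 - p//100 + p//400) mod 7 = (1992 + 498 - 19 + 4) mod 7 = 2475 mod 7 = 4 -> Friday (Mon=0 ... Sun=6)
Day of year: 32; offset = 31
Weekday index = (4 + 31) mod 7 = 0 -> Monday
Weekend days: Saturday, Sunday

No


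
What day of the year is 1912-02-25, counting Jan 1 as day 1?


Date: February 25, 1912
Days in months 1 through 1: 31
Plus 25 days in February

Day of year: 56


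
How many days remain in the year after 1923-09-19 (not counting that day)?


Day of year: 262 of 365
Remaining = 365 - 262

103 days


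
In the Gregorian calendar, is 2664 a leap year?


Gregorian leap year rule: divisible by 4, but not by 100, unless also by 400.
2664 is divisible by 4 but not 100 -> leap year

Yes


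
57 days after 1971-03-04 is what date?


Start: 1971-03-04, add 57 days
March 1971 has 31 days: 31 - 4 = 27 days to March 31 -> 30 left
April 1971: 30 <= 30 -> lands on April 30

Result: 1971-04-30


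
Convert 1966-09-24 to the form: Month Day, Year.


ISO 1966-09-24 parses as year=1966, month=09, day=24
Month 9 -> September

September 24, 1966


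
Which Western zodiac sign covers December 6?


Date: December 6
Conventional tropical zodiac dates: Sagittarius from November 22 onward; Capricorn starts December 22
December 6 falls within the Sagittarius range

Sagittarius


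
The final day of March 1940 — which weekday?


March 1940 has 31 days
Anchor: Jan 1, 1940. With p = 1940 - 1 = 1939: (p + p//4 - p//100 + p//400) mod 7 = (1939 + 484 - 19 + 4) mod 7 = 2408 mod 7 = 0 -> Monday (Mon=0 ... Sun=6)
Days before March (Jan-Feb): 60; March 1 index = (0 + 60) mod 7 = 4 -> Friday
Last day offset: 31 - 1 = 30 days
Weekday index = (4 + 30) mod 7 = 6

Sunday, March 31


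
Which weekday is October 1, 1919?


Target: October 1, 1919
Anchor: Jan 1, 1919. With p = 1919 - 1 = 1918: (p + p//4 - p//100 + p//400) mod 7 = (1918 + 479 - 19 + 4) mod 7 = 2382 mod 7 = 2 -> Wednesday (Mon=0 ... Sun=6)
Days before October (Jan-Sep): 273 days
Weekday index = (2 + 273) mod 7 = 2

Wednesday


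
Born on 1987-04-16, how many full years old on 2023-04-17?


Birth: 1987-04-16
Reference: 2023-04-17
Year difference: 2023 - 1987 = 36

36 years old


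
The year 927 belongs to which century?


Century = (year - 1) // 100 + 1
= (927 - 1) // 100 + 1
= 926 // 100 + 1
= 9 + 1

10th century


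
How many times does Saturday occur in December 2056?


December 2056 has 31 days
Anchor: Jan 1, 2056. With p = 2056 - 1 = 2055: (p + p//4 - p//100 + p//400) mod 7 = (2055 + 513 - 20 + 5) mod 7 = 2553 mod 7 = 5 -> Saturday (Mon=0 ... Sun=6)
Days before December (Jan-Nov): 335; December 1 index = (5 + 335) mod 7 = 4 -> Friday
First Saturday is December 2
Saturdays: 2, 9, 16, 23, 30

5 Saturdays


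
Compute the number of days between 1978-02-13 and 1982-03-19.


From 1978-02-13 to 1982-03-19
1978-02-13: days before February = 31; day of year = 31 + 13 = 44
1982-03-19: days before March = 31 + 28 = 59 (1982 is not a leap year); day of year = 59 + 19 = 78
Rest of 1978: 365 - 44 = 321
Full years 1979 (365), 1980 (366), 1981 (365): 1096
Total = 321 + 1096 + 78 = 1495

1495 days


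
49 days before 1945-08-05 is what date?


Start: 1945-08-05, subtract 49 days
Back 5 days from August 5 reaches July 31, 1945 -> 44 left
July 1945 has 31 days -> back to June 30, 1945 -> 13 left
June 1945: 30 - 13 = 17 -> lands on June 17

Result: 1945-06-17


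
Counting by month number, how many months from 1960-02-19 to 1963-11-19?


From February 1960 to November 1963
3 years * 12 = 36 months, plus 9 months = 45

45 months
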